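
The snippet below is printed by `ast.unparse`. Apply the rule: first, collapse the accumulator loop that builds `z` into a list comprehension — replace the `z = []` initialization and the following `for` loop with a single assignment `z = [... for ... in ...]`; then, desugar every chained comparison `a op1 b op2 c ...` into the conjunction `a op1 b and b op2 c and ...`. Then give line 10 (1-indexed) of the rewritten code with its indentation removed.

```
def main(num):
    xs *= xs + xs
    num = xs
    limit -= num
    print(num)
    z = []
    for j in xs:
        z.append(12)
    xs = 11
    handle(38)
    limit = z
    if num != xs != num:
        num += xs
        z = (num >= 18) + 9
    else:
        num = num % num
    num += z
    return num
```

Transformed code:
def main(num):
    xs *= xs + xs
    num = xs
    limit -= num
    print(num)
    z = [12 for j in xs]
    xs = 11
    handle(38)
    limit = z
    if num != xs and xs != num:
        num += xs
        z = (num >= 18) + 9
    else:
        num = num % num
    num += z
    return num

if num != xs and xs != num:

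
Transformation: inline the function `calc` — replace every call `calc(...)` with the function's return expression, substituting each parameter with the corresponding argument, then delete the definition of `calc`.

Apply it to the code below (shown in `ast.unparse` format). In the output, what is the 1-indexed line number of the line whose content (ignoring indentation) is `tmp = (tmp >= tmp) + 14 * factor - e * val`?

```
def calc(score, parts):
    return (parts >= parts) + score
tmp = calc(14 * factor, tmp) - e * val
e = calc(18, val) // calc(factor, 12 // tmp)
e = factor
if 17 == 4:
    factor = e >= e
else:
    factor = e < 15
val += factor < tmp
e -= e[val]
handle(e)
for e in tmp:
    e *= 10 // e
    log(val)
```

Transformed code:
tmp = (tmp >= tmp) + 14 * factor - e * val
e = ((val >= val) + 18) // ((12 // tmp >= 12 // tmp) + factor)
e = factor
if 17 == 4:
    factor = e >= e
else:
    factor = e < 15
val += factor < tmp
e -= e[val]
handle(e)
for e in tmp:
    e *= 10 // e
    log(val)

1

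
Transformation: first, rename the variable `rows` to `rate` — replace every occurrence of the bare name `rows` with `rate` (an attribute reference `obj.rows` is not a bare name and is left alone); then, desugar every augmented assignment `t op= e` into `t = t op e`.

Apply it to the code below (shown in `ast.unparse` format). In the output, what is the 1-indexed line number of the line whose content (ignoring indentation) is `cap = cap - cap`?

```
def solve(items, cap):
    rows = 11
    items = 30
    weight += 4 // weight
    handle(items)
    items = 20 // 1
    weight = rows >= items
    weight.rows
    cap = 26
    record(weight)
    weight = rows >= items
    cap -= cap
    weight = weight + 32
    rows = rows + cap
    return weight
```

12

Transformed code:
def solve(items, cap):
    rate = 11
    items = 30
    weight = weight + 4 // weight
    handle(items)
    items = 20 // 1
    weight = rate >= items
    weight.rows
    cap = 26
    record(weight)
    weight = rate >= items
    cap = cap - cap
    weight = weight + 32
    rate = rate + cap
    return weight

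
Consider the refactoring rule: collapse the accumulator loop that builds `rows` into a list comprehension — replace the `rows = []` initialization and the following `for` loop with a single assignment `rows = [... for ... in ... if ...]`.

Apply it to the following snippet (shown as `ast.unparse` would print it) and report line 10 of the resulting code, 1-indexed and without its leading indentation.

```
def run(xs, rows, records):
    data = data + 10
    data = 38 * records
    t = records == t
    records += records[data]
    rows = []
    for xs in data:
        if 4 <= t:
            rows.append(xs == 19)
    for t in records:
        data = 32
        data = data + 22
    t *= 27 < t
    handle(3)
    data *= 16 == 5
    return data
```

t *= 27 < t

Transformed code:
def run(xs, rows, records):
    data = data + 10
    data = 38 * records
    t = records == t
    records += records[data]
    rows = [xs == 19 for xs in data if 4 <= t]
    for t in records:
        data = 32
        data = data + 22
    t *= 27 < t
    handle(3)
    data *= 16 == 5
    return data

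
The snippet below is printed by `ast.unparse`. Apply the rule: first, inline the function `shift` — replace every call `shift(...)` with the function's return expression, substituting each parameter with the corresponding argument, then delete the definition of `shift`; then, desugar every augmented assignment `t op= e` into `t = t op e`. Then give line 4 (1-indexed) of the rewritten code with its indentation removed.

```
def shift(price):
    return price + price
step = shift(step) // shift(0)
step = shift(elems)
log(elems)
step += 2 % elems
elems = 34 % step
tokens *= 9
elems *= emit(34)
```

Transformed code:
step = (step + step) // (0 + 0)
step = elems + elems
log(elems)
step = step + 2 % elems
elems = 34 % step
tokens = tokens * 9
elems = elems * emit(34)

step = step + 2 % elems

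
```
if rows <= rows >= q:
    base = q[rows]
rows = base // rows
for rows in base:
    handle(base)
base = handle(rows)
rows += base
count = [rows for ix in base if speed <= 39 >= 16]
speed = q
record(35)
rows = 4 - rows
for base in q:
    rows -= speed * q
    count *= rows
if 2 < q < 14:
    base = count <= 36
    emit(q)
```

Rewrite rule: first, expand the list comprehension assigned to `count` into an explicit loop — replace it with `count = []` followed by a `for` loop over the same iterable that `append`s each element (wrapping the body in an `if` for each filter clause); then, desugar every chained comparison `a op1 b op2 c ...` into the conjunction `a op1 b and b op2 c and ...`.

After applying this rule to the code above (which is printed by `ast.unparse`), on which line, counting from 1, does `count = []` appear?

Transformed code:
if rows <= rows and rows >= q:
    base = q[rows]
rows = base // rows
for rows in base:
    handle(base)
base = handle(rows)
rows += base
count = []
for ix in base:
    if speed <= 39 and 39 >= 16:
        count.append(rows)
speed = q
record(35)
rows = 4 - rows
for base in q:
    rows -= speed * q
    count *= rows
if 2 < q and q < 14:
    base = count <= 36
    emit(q)

8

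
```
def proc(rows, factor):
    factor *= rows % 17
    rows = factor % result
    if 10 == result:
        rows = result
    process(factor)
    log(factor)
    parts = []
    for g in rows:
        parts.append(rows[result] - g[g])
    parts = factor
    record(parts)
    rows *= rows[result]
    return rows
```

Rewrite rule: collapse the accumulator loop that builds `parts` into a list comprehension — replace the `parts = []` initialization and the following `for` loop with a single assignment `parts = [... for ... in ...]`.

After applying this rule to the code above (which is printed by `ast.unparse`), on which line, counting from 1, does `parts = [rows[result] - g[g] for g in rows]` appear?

8

Transformed code:
def proc(rows, factor):
    factor *= rows % 17
    rows = factor % result
    if 10 == result:
        rows = result
    process(factor)
    log(factor)
    parts = [rows[result] - g[g] for g in rows]
    parts = factor
    record(parts)
    rows *= rows[result]
    return rows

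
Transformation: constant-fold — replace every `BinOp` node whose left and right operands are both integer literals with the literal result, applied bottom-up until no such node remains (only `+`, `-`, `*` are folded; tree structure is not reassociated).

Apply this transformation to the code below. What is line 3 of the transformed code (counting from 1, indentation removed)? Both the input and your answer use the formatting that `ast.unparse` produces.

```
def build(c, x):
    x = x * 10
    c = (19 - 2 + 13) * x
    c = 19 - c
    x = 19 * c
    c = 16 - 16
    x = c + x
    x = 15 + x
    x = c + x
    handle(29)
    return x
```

Transformed code:
def build(c, x):
    x = x * 10
    c = 30 * x
    c = 19 - c
    x = 19 * c
    c = 0
    x = c + x
    x = 15 + x
    x = c + x
    handle(29)
    return x

c = 30 * x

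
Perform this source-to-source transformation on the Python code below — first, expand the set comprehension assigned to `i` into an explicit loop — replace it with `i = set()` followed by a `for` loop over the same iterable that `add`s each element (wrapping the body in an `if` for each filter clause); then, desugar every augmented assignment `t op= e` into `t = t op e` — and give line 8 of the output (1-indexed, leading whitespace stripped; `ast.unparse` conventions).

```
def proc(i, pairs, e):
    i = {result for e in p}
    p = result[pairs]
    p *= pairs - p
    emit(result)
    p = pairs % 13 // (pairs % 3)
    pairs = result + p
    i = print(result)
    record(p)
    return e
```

Transformed code:
def proc(i, pairs, e):
    i = set()
    for e in p:
        i.add(result)
    p = result[pairs]
    p = p * (pairs - p)
    emit(result)
    p = pairs % 13 // (pairs % 3)
    pairs = result + p
    i = print(result)
    record(p)
    return e

p = pairs % 13 // (pairs % 3)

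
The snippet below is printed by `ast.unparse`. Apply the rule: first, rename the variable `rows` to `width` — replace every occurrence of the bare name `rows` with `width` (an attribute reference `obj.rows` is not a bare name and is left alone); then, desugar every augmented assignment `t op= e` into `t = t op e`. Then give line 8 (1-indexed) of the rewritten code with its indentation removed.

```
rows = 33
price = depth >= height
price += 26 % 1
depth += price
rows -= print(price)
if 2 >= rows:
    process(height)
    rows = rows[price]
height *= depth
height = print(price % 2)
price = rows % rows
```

width = width[price]

Transformed code:
width = 33
price = depth >= height
price = price + 26 % 1
depth = depth + price
width = width - print(price)
if 2 >= width:
    process(height)
    width = width[price]
height = height * depth
height = print(price % 2)
price = width % width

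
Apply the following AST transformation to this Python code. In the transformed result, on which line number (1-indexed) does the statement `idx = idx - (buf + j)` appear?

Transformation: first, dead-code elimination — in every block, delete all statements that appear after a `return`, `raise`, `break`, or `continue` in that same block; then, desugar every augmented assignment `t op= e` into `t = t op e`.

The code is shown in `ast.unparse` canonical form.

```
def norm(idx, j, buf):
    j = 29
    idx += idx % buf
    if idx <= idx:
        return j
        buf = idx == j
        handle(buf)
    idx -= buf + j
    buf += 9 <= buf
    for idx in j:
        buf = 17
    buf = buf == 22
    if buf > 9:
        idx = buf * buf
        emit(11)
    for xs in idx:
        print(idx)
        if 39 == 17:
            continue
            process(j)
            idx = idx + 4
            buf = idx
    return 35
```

Transformed code:
def norm(idx, j, buf):
    j = 29
    idx = idx + idx % buf
    if idx <= idx:
        return j
    idx = idx - (buf + j)
    buf = buf + (9 <= buf)
    for idx in j:
        buf = 17
    buf = buf == 22
    if buf > 9:
        idx = buf * buf
        emit(11)
    for xs in idx:
        print(idx)
        if 39 == 17:
            continue
    return 35

6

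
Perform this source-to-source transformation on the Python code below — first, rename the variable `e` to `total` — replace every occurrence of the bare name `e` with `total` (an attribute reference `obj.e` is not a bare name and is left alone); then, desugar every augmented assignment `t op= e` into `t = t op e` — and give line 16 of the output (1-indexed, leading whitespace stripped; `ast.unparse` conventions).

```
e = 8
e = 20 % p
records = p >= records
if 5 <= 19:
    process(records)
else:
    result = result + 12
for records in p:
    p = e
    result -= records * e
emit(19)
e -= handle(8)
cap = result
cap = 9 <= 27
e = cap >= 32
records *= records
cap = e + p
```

records = records * records

Transformed code:
total = 8
total = 20 % p
records = p >= records
if 5 <= 19:
    process(records)
else:
    result = result + 12
for records in p:
    p = total
    result = result - records * total
emit(19)
total = total - handle(8)
cap = result
cap = 9 <= 27
total = cap >= 32
records = records * records
cap = total + p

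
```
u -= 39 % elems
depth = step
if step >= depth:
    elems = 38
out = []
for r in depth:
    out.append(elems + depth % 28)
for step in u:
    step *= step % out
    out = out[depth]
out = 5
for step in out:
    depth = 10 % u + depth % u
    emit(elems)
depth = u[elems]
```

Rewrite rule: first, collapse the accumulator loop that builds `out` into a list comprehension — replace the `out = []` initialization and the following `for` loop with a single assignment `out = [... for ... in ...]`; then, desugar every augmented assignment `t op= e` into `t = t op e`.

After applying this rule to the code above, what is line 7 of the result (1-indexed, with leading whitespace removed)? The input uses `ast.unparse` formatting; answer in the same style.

step = step * (step % out)

Transformed code:
u = u - 39 % elems
depth = step
if step >= depth:
    elems = 38
out = [elems + depth % 28 for r in depth]
for step in u:
    step = step * (step % out)
    out = out[depth]
out = 5
for step in out:
    depth = 10 % u + depth % u
    emit(elems)
depth = u[elems]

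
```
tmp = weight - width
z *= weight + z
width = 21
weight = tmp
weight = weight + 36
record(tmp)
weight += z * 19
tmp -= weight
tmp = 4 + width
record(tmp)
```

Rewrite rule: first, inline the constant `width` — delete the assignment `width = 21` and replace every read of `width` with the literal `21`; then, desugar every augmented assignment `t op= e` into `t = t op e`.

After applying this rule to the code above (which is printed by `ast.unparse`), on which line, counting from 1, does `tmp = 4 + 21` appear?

Transformed code:
tmp = weight - 21
z = z * (weight + z)
weight = tmp
weight = weight + 36
record(tmp)
weight = weight + z * 19
tmp = tmp - weight
tmp = 4 + 21
record(tmp)

8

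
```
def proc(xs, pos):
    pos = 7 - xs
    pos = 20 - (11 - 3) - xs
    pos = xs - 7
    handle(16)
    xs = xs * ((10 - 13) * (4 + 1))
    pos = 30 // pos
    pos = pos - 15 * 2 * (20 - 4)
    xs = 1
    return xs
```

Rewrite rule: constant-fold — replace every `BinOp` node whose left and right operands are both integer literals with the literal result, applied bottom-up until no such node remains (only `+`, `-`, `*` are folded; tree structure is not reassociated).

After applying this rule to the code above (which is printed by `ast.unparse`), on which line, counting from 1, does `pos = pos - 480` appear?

8

Transformed code:
def proc(xs, pos):
    pos = 7 - xs
    pos = 12 - xs
    pos = xs - 7
    handle(16)
    xs = xs * -15
    pos = 30 // pos
    pos = pos - 480
    xs = 1
    return xs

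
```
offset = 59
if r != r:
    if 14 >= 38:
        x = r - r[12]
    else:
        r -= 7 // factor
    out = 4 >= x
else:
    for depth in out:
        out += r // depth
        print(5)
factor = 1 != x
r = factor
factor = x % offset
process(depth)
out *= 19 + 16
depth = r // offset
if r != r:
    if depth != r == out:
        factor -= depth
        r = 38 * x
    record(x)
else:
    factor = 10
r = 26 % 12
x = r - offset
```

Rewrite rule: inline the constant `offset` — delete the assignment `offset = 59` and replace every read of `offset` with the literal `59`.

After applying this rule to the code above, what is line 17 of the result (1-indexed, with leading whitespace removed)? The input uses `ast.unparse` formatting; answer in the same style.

if r != r:

Transformed code:
if r != r:
    if 14 >= 38:
        x = r - r[12]
    else:
        r -= 7 // factor
    out = 4 >= x
else:
    for depth in out:
        out += r // depth
        print(5)
factor = 1 != x
r = factor
factor = x % 59
process(depth)
out *= 19 + 16
depth = r // 59
if r != r:
    if depth != r == out:
        factor -= depth
        r = 38 * x
    record(x)
else:
    factor = 10
r = 26 % 12
x = r - 59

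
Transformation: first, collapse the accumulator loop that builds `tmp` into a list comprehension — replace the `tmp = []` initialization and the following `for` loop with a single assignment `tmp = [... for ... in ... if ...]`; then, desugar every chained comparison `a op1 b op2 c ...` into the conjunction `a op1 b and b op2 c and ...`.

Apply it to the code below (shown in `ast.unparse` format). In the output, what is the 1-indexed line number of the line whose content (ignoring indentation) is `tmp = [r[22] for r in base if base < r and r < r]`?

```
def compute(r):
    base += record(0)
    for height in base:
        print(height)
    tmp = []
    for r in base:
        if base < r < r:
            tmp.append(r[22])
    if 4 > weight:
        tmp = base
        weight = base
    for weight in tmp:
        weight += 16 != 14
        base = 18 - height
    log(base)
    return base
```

Transformed code:
def compute(r):
    base += record(0)
    for height in base:
        print(height)
    tmp = [r[22] for r in base if base < r and r < r]
    if 4 > weight:
        tmp = base
        weight = base
    for weight in tmp:
        weight += 16 != 14
        base = 18 - height
    log(base)
    return base

5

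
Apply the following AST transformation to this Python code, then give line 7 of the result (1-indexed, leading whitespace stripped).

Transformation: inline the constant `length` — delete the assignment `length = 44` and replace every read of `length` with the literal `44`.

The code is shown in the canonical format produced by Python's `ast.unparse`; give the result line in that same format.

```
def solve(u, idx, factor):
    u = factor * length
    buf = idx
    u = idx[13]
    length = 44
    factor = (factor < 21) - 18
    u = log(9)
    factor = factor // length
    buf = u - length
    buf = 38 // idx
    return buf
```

factor = factor // 44

Transformed code:
def solve(u, idx, factor):
    u = factor * 44
    buf = idx
    u = idx[13]
    factor = (factor < 21) - 18
    u = log(9)
    factor = factor // 44
    buf = u - 44
    buf = 38 // idx
    return buf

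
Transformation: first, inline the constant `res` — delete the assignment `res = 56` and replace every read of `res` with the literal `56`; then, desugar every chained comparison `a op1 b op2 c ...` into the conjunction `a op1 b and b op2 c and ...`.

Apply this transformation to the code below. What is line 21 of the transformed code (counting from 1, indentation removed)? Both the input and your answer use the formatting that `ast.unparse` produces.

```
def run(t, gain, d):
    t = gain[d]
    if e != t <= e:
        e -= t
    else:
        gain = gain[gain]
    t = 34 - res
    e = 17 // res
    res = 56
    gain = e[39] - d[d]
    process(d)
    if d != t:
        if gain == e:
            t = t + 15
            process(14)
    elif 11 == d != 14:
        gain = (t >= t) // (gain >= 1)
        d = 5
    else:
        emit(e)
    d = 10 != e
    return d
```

return d

Transformed code:
def run(t, gain, d):
    t = gain[d]
    if e != t and t <= e:
        e -= t
    else:
        gain = gain[gain]
    t = 34 - 56
    e = 17 // 56
    gain = e[39] - d[d]
    process(d)
    if d != t:
        if gain == e:
            t = t + 15
            process(14)
    elif 11 == d and d != 14:
        gain = (t >= t) // (gain >= 1)
        d = 5
    else:
        emit(e)
    d = 10 != e
    return d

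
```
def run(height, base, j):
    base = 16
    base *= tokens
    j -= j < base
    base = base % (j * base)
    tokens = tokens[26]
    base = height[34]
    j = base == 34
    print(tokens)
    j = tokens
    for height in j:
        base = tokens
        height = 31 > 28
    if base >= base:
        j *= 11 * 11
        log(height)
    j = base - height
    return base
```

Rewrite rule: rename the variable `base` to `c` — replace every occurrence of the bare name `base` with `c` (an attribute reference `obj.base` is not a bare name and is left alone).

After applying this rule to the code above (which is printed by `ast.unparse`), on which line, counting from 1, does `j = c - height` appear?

17

Transformed code:
def run(height, c, j):
    c = 16
    c *= tokens
    j -= j < c
    c = c % (j * c)
    tokens = tokens[26]
    c = height[34]
    j = c == 34
    print(tokens)
    j = tokens
    for height in j:
        c = tokens
        height = 31 > 28
    if c >= c:
        j *= 11 * 11
        log(height)
    j = c - height
    return c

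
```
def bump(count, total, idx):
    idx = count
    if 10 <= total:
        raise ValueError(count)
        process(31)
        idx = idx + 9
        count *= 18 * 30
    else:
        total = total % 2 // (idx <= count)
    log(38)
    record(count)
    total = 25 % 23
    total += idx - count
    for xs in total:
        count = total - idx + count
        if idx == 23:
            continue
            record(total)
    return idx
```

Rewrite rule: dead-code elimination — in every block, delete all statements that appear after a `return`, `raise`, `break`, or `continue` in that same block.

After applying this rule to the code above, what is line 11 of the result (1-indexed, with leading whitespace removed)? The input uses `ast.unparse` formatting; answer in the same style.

for xs in total:

Transformed code:
def bump(count, total, idx):
    idx = count
    if 10 <= total:
        raise ValueError(count)
    else:
        total = total % 2 // (idx <= count)
    log(38)
    record(count)
    total = 25 % 23
    total += idx - count
    for xs in total:
        count = total - idx + count
        if idx == 23:
            continue
    return idx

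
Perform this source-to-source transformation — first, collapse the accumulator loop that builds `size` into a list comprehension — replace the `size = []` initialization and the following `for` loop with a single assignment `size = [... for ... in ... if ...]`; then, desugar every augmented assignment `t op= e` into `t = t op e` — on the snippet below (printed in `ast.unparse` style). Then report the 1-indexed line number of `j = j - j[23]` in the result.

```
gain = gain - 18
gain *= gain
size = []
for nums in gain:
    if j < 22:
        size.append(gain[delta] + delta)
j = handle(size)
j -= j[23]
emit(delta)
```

5

Transformed code:
gain = gain - 18
gain = gain * gain
size = [gain[delta] + delta for nums in gain if j < 22]
j = handle(size)
j = j - j[23]
emit(delta)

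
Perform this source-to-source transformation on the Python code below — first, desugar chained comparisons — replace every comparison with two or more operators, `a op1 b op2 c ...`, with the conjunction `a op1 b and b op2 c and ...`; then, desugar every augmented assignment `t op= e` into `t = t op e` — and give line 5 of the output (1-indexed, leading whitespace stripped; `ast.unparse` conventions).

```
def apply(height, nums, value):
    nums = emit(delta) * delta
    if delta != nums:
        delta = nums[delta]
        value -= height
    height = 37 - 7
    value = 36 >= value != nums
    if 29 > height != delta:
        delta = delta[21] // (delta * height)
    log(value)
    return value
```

value = value - height

Transformed code:
def apply(height, nums, value):
    nums = emit(delta) * delta
    if delta != nums:
        delta = nums[delta]
        value = value - height
    height = 37 - 7
    value = 36 >= value and value != nums
    if 29 > height and height != delta:
        delta = delta[21] // (delta * height)
    log(value)
    return value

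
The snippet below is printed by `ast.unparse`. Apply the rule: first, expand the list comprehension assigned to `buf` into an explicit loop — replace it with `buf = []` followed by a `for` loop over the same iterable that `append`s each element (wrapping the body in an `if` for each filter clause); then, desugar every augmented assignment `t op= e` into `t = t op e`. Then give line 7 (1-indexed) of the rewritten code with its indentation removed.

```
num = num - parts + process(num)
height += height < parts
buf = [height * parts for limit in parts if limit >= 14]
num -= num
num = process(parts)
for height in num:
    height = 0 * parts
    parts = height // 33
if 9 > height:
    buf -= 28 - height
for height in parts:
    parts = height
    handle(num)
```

Transformed code:
num = num - parts + process(num)
height = height + (height < parts)
buf = []
for limit in parts:
    if limit >= 14:
        buf.append(height * parts)
num = num - num
num = process(parts)
for height in num:
    height = 0 * parts
    parts = height // 33
if 9 > height:
    buf = buf - (28 - height)
for height in parts:
    parts = height
    handle(num)

num = num - num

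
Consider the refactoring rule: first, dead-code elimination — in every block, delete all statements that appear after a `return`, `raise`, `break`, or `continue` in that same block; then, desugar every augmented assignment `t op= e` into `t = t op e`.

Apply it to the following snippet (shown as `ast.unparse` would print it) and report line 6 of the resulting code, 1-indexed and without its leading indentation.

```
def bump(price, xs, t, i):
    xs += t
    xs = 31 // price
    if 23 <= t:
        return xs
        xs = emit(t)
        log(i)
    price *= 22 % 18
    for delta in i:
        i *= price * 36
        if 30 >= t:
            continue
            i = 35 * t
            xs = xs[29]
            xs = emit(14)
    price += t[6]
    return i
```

price = price * (22 % 18)

Transformed code:
def bump(price, xs, t, i):
    xs = xs + t
    xs = 31 // price
    if 23 <= t:
        return xs
    price = price * (22 % 18)
    for delta in i:
        i = i * (price * 36)
        if 30 >= t:
            continue
    price = price + t[6]
    return i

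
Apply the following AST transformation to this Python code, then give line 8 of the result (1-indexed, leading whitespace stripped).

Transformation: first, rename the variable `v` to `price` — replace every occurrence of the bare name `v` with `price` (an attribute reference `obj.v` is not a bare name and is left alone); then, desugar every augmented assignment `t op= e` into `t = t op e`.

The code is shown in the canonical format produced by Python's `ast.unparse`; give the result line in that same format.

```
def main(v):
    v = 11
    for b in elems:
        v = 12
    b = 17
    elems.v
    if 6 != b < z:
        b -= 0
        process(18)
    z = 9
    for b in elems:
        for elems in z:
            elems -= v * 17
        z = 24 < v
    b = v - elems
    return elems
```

Transformed code:
def main(price):
    price = 11
    for b in elems:
        price = 12
    b = 17
    elems.v
    if 6 != b < z:
        b = b - 0
        process(18)
    z = 9
    for b in elems:
        for elems in z:
            elems = elems - price * 17
        z = 24 < price
    b = price - elems
    return elems

b = b - 0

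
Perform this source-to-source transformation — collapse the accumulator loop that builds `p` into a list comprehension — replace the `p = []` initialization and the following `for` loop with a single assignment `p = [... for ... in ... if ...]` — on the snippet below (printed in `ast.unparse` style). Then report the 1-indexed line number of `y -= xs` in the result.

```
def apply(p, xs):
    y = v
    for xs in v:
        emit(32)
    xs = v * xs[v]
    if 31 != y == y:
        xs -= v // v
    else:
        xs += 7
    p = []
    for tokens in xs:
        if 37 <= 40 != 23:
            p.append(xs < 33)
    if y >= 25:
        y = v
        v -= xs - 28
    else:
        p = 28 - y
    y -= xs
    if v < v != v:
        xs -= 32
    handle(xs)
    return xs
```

16

Transformed code:
def apply(p, xs):
    y = v
    for xs in v:
        emit(32)
    xs = v * xs[v]
    if 31 != y == y:
        xs -= v // v
    else:
        xs += 7
    p = [xs < 33 for tokens in xs if 37 <= 40 != 23]
    if y >= 25:
        y = v
        v -= xs - 28
    else:
        p = 28 - y
    y -= xs
    if v < v != v:
        xs -= 32
    handle(xs)
    return xs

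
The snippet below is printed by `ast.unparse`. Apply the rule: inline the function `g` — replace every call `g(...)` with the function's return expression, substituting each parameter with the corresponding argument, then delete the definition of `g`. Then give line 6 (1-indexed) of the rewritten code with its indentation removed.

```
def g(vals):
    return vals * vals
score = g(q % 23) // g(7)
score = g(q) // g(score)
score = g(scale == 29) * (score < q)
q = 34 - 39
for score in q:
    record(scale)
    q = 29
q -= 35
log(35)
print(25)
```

record(scale)

Transformed code:
score = q % 23 * (q % 23) // (7 * 7)
score = q * q // (score * score)
score = (scale == 29) * (scale == 29) * (score < q)
q = 34 - 39
for score in q:
    record(scale)
    q = 29
q -= 35
log(35)
print(25)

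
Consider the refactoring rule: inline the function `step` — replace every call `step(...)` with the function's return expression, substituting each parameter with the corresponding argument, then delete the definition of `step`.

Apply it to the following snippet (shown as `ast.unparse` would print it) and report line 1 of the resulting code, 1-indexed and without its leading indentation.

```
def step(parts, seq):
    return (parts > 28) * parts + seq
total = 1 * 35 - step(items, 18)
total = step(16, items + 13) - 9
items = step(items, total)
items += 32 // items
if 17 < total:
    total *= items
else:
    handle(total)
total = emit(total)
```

Transformed code:
total = 1 * 35 - ((items > 28) * items + 18)
total = (16 > 28) * 16 + (items + 13) - 9
items = (items > 28) * items + total
items += 32 // items
if 17 < total:
    total *= items
else:
    handle(total)
total = emit(total)

total = 1 * 35 - ((items > 28) * items + 18)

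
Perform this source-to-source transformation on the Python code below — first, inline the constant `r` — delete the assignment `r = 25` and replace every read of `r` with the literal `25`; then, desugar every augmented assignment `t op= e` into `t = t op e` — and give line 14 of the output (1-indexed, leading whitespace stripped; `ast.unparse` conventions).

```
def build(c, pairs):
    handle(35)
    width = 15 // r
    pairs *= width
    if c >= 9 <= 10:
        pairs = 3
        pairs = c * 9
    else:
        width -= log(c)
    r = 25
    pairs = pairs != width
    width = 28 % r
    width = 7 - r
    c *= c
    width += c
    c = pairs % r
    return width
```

width = width + c

Transformed code:
def build(c, pairs):
    handle(35)
    width = 15 // 25
    pairs = pairs * width
    if c >= 9 <= 10:
        pairs = 3
        pairs = c * 9
    else:
        width = width - log(c)
    pairs = pairs != width
    width = 28 % 25
    width = 7 - 25
    c = c * c
    width = width + c
    c = pairs % 25
    return width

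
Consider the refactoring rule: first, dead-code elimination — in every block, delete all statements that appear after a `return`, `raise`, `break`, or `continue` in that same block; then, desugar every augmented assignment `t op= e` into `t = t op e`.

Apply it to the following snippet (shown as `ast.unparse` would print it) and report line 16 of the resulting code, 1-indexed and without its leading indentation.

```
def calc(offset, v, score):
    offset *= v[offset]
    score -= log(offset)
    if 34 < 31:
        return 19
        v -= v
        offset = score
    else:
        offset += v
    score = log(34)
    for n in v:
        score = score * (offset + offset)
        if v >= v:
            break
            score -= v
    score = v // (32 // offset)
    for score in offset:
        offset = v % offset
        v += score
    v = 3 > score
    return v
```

v = v + score

Transformed code:
def calc(offset, v, score):
    offset = offset * v[offset]
    score = score - log(offset)
    if 34 < 31:
        return 19
    else:
        offset = offset + v
    score = log(34)
    for n in v:
        score = score * (offset + offset)
        if v >= v:
            break
    score = v // (32 // offset)
    for score in offset:
        offset = v % offset
        v = v + score
    v = 3 > score
    return v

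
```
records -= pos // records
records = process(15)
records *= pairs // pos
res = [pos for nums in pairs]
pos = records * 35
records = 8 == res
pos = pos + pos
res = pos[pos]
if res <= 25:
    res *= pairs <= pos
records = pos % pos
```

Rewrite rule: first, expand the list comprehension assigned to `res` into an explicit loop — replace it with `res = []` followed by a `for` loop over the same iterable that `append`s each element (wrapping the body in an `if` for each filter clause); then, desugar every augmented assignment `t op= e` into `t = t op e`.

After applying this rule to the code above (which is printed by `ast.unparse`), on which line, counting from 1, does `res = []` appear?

Transformed code:
records = records - pos // records
records = process(15)
records = records * (pairs // pos)
res = []
for nums in pairs:
    res.append(pos)
pos = records * 35
records = 8 == res
pos = pos + pos
res = pos[pos]
if res <= 25:
    res = res * (pairs <= pos)
records = pos % pos

4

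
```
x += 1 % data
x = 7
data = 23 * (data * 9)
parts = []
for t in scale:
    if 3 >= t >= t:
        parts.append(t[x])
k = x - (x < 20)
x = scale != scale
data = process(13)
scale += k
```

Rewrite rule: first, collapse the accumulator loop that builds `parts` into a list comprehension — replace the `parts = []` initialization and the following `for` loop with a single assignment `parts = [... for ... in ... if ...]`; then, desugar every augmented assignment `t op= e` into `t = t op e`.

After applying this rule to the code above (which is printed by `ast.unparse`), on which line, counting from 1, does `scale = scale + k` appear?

8

Transformed code:
x = x + 1 % data
x = 7
data = 23 * (data * 9)
parts = [t[x] for t in scale if 3 >= t >= t]
k = x - (x < 20)
x = scale != scale
data = process(13)
scale = scale + k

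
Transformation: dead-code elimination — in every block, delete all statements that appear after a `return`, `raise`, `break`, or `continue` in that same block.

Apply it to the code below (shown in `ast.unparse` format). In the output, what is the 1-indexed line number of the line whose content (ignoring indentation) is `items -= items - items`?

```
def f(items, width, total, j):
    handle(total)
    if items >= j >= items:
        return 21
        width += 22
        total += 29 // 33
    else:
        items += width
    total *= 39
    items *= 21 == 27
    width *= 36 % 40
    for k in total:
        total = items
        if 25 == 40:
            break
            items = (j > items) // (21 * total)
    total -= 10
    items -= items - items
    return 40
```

Transformed code:
def f(items, width, total, j):
    handle(total)
    if items >= j >= items:
        return 21
    else:
        items += width
    total *= 39
    items *= 21 == 27
    width *= 36 % 40
    for k in total:
        total = items
        if 25 == 40:
            break
    total -= 10
    items -= items - items
    return 40

15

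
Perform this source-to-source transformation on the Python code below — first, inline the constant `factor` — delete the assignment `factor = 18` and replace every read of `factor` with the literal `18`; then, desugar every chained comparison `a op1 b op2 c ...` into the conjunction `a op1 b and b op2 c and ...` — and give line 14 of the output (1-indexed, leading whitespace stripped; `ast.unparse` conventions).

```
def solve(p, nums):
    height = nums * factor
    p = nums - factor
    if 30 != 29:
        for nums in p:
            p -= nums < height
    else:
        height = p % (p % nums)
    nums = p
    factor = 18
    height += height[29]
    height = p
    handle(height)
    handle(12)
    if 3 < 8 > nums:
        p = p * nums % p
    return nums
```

Transformed code:
def solve(p, nums):
    height = nums * 18
    p = nums - 18
    if 30 != 29:
        for nums in p:
            p -= nums < height
    else:
        height = p % (p % nums)
    nums = p
    height += height[29]
    height = p
    handle(height)
    handle(12)
    if 3 < 8 and 8 > nums:
        p = p * nums % p
    return nums

if 3 < 8 and 8 > nums:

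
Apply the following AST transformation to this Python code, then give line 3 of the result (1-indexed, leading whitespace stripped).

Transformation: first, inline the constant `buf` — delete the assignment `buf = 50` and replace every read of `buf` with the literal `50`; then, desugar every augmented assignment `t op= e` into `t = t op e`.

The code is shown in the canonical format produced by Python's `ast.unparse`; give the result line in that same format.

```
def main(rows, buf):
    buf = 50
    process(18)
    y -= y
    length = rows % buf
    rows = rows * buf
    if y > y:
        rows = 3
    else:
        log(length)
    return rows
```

y = y - y

Transformed code:
def main(rows, buf):
    process(18)
    y = y - y
    length = rows % 50
    rows = rows * 50
    if y > y:
        rows = 3
    else:
        log(length)
    return rows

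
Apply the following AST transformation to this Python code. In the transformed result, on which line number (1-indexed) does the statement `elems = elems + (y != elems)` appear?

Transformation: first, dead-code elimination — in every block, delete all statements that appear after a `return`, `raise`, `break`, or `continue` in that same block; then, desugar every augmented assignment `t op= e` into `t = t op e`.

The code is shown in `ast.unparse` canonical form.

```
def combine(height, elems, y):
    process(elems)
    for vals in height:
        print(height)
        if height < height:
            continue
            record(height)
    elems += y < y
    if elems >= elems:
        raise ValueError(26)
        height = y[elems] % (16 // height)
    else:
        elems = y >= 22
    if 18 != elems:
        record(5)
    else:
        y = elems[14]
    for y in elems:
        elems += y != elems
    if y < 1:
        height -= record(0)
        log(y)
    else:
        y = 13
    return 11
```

17

Transformed code:
def combine(height, elems, y):
    process(elems)
    for vals in height:
        print(height)
        if height < height:
            continue
    elems = elems + (y < y)
    if elems >= elems:
        raise ValueError(26)
    else:
        elems = y >= 22
    if 18 != elems:
        record(5)
    else:
        y = elems[14]
    for y in elems:
        elems = elems + (y != elems)
    if y < 1:
        height = height - record(0)
        log(y)
    else:
        y = 13
    return 11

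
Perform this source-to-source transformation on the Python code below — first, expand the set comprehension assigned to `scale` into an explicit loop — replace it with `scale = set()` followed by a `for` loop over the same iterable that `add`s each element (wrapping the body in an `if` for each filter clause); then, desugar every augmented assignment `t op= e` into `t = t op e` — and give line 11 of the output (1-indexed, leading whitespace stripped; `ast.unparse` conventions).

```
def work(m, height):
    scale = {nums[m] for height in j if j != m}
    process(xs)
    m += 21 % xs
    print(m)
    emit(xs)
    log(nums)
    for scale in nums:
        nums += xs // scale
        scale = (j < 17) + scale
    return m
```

for scale in nums:

Transformed code:
def work(m, height):
    scale = set()
    for height in j:
        if j != m:
            scale.add(nums[m])
    process(xs)
    m = m + 21 % xs
    print(m)
    emit(xs)
    log(nums)
    for scale in nums:
        nums = nums + xs // scale
        scale = (j < 17) + scale
    return m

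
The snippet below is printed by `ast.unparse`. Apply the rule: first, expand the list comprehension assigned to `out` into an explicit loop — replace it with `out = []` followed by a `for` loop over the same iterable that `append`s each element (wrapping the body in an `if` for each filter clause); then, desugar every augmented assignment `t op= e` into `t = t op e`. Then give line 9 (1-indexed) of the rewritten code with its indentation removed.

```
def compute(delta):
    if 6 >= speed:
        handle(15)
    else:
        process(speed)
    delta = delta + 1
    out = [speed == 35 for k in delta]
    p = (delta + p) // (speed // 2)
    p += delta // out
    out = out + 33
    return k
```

out.append(speed == 35)

Transformed code:
def compute(delta):
    if 6 >= speed:
        handle(15)
    else:
        process(speed)
    delta = delta + 1
    out = []
    for k in delta:
        out.append(speed == 35)
    p = (delta + p) // (speed // 2)
    p = p + delta // out
    out = out + 33
    return k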